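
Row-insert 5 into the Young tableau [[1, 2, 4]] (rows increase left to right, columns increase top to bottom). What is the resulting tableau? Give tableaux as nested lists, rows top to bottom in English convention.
5 is larger than every entry of row 1, so it is appended to row 1. The new tableau is [[1, 2, 4, 5]].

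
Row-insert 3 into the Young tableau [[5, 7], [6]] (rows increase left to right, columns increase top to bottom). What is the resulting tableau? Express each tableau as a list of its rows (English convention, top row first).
[[3, 7], [5], [6]]

In row 1, 3 replaces 5 (the leftmost entry greater than 3); 5 is bumped to row 2. In row 2, 5 replaces 6 (the leftmost entry greater than 5); 6 is bumped to row 3. 6 starts a new row 3. The new tableau is [[3, 7], [5], [6]].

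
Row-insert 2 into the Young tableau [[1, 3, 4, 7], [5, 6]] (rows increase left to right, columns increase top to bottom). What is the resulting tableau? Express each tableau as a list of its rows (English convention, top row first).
[[1, 2, 4, 7], [3, 6], [5]]

In row 1, 2 replaces 3 (the leftmost entry greater than 2); 3 is bumped to row 2. In row 2, 3 replaces 5 (the leftmost entry greater than 3); 5 is bumped to row 3. 5 starts a new row 3. The new tableau is [[1, 2, 4, 7], [3, 6], [5]].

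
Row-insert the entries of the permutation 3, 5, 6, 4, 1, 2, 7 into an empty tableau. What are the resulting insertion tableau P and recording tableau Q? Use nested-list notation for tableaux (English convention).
P = [[1, 2, 6, 7], [3, 4], [5]], Q = [[1, 2, 3, 7], [4, 6], [5]]

Insert each entry of the permutation into P by Schensted row insertion, recording in Q the position of each new cell.

Insert 3: appended to row 1. P = [[3]], Q = [[1]].
Insert 5: appended to row 1. P = [[3, 5]], Q = [[1, 2]].
Insert 6: appended to row 1. P = [[3, 5, 6]], Q = [[1, 2, 3]].
Insert 4: 4 bumps 5 from row 1; 5 starts row 2. P = [[3, 4, 6], [5]], Q = [[1, 2, 3], [4]].
Insert 1: 1 bumps 3 from row 1; 3 bumps 5 from row 2; 5 starts row 3. P = [[1, 4, 6], [3], [5]], Q = [[1, 2, 3], [4], [5]].
Insert 2: 2 bumps 4 from row 1; 4 appends to row 2. P = [[1, 2, 6], [3, 4], [5]], Q = [[1, 2, 3], [4, 6], [5]].
Insert 7: appended to row 1. P = [[1, 2, 6, 7], [3, 4], [5]], Q = [[1, 2, 3, 7], [4, 6], [5]].

So P = [[1, 2, 6, 7], [3, 4], [5]], Q = [[1, 2, 3, 7], [4, 6], [5]].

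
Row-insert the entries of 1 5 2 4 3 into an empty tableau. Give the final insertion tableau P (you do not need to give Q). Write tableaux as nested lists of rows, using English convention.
Insert 1: appended to row 1. P = [[1]].
Insert 5: appended to row 1. P = [[1, 5]].
Insert 2: 2 bumps 5 from row 1; 5 starts row 2. P = [[1, 2], [5]].
Insert 4: appended to row 1. P = [[1, 2, 4], [5]].
Insert 3: 3 bumps 4 from row 1; 4 bumps 5 from row 2; 5 starts row 3. P = [[1, 2, 3], [4], [5]].

So P = [[1, 2, 3], [4], [5]].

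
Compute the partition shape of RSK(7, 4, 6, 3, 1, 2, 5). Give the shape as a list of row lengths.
Row-insert each entry into an empty tableau.

After inserting 7: P = [[7]].
After inserting 4: P = [[4], [7]].
After inserting 6: P = [[4, 6], [7]].
After inserting 3: P = [[3, 6], [4], [7]].
After inserting 1: P = [[1, 6], [3], [4], [7]].
After inserting 2: P = [[1, 2], [3, 6], [4], [7]].
After inserting 5: P = [[1, 2, 5], [3, 6], [4], [7]].

The final insertion tableau P = [[1, 2, 5], [3, 6], [4], [7]] has shape [3, 2, 1, 1].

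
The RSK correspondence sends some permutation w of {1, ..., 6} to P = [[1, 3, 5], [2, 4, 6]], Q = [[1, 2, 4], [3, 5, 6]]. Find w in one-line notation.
Reverse the RSK construction: for i from n down to 1, find the cell of Q containing i, remove the entry at that cell from P, and reverse-bump it up through P; the value ejected from row 1 is w(i).

Step i=6: Q has 6 at row 2, column 3; remove 6 from row 2 of P and reverse-bump: 6 enters row 1 and ejects 5. So w(6) = 5. P is now [[1, 3, 6], [2, 4]].
Step i=5: Q has 5 at row 2, column 2; remove 4 from row 2 of P and reverse-bump: 4 enters row 1 and ejects 3. So w(5) = 3. P is now [[1, 4, 6], [2]].
Step i=4: Q has 4 at row 1, column 3; remove that cell from P, ejecting 6. So w(4) = 6. P is now [[1, 4], [2]].
Step i=3: Q has 3 at row 2, column 1; remove 2 from row 2 of P and reverse-bump: 2 enters row 1 and ejects 1. So w(3) = 1. P is now [[2, 4]].
Step i=2: Q has 2 at row 1, column 2; remove that cell from P, ejecting 4. So w(2) = 4. P is now [[2]].
Step i=1: Q has 1 at row 1, column 1; remove that cell from P, ejecting 2. So w(1) = 2. P is now [].

So w = 2 4 1 6 3 5.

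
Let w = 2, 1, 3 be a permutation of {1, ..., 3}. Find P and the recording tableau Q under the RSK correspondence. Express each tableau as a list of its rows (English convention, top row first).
P = [[1, 3], [2]], Q = [[1, 3], [2]]

Insert each entry of the permutation into P by Schensted row insertion, recording in Q the position of each new cell.

Insert 2: appended to row 1. P = [[2]], Q = [[1]].
Insert 1: 1 bumps 2 from row 1; 2 starts row 2. P = [[1], [2]], Q = [[1], [2]].
Insert 3: appended to row 1. P = [[1, 3], [2]], Q = [[1, 3], [2]].

So P = [[1, 3], [2]], Q = [[1, 3], [2]].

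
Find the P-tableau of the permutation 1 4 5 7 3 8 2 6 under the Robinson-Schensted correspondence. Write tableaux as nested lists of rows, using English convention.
Insert 1: appended to row 1. P = [[1]].
Insert 4: appended to row 1. P = [[1, 4]].
Insert 5: appended to row 1. P = [[1, 4, 5]].
Insert 7: appended to row 1. P = [[1, 4, 5, 7]].
Insert 3: 3 bumps 4 from row 1; 4 starts row 2. P = [[1, 3, 5, 7], [4]].
Insert 8: appended to row 1. P = [[1, 3, 5, 7, 8], [4]].
Insert 2: 2 bumps 3 from row 1; 3 bumps 4 from row 2; 4 starts row 3. P = [[1, 2, 5, 7, 8], [3], [4]].
Insert 6: 6 bumps 7 from row 1; 7 appends to row 2. P = [[1, 2, 5, 6, 8], [3, 7], [4]].

So P = [[1, 2, 5, 6, 8], [3, 7], [4]].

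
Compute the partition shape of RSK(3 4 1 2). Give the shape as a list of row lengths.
Row-insert each entry into an empty tableau.

After inserting 3: P = [[3]].
After inserting 4: P = [[3, 4]].
After inserting 1: P = [[1, 4], [3]].
After inserting 2: P = [[1, 2], [3, 4]].

The final insertion tableau P = [[1, 2], [3, 4]] has shape [2, 2].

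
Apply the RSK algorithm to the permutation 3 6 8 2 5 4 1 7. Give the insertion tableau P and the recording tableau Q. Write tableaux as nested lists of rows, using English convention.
Insert each entry of the permutation into P by Schensted row insertion, recording in Q the position of each new cell.

After inserting 3: P = [[3]].
After inserting 6: P = [[3, 6]].
After inserting 8: P = [[3, 6, 8]].
After inserting 2: P = [[2, 6, 8], [3]].
After inserting 5: P = [[2, 5, 8], [3, 6]].
After inserting 4: P = [[2, 4, 8], [3, 5], [6]].
After inserting 1: P = [[1, 4, 8], [2, 5], [3], [6]].
After inserting 7: P = [[1, 4, 7], [2, 5, 8], [3], [6]].

So P = [[1, 4, 7], [2, 5, 8], [3], [6]], Q = [[1, 2, 3], [4, 5, 8], [6], [7]].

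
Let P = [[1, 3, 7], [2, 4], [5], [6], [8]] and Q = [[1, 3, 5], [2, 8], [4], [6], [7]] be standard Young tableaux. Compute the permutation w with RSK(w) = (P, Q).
8 2 6 5 7 4 1 3

Reverse the RSK construction: for i from n down to 1, find the cell of Q containing i, remove the entry at that cell from P, and reverse-bump it up through P; the value ejected from row 1 is w(i).

Step i=8: Q has 8 at row 2, column 2; remove 4 from row 2 of P and reverse-bump: 4 enters row 1 and ejects 3. So w(8) = 3. P is now [[1, 4, 7], [2], [5], [6], [8]].
Step i=7: Q has 7 at row 5, column 1; remove 8 from row 5 of P and reverse-bump: 8 enters row 4 and ejects 6; 6 enters row 3 and ejects 5; 5 enters row 2 and ejects 2; 2 enters row 1 and ejects 1. So w(7) = 1. P is now [[2, 4, 7], [5], [6], [8]].
Step i=6: Q has 6 at row 4, column 1; remove 8 from row 4 of P and reverse-bump: 8 enters row 3 and ejects 6; 6 enters row 2 and ejects 5; 5 enters row 1 and ejects 4. So w(6) = 4. P is now [[2, 5, 7], [6], [8]].
Step i=5: Q has 5 at row 1, column 3; remove that cell from P, ejecting 7. So w(5) = 7. P is now [[2, 5], [6], [8]].
Step i=4: Q has 4 at row 3, column 1; remove 8 from row 3 of P and reverse-bump: 8 enters row 2 and ejects 6; 6 enters row 1 and ejects 5. So w(4) = 5. P is now [[2, 6], [8]].
Step i=3: Q has 3 at row 1, column 2; remove that cell from P, ejecting 6. So w(3) = 6. P is now [[2], [8]].
Step i=2: Q has 2 at row 2, column 1; remove 8 from row 2 of P and reverse-bump: 8 enters row 1 and ejects 2. So w(2) = 2. P is now [[8]].
Step i=1: Q has 1 at row 1, column 1; remove that cell from P, ejecting 8. So w(1) = 8. P is now [].

So w = 8 2 6 5 7 4 1 3.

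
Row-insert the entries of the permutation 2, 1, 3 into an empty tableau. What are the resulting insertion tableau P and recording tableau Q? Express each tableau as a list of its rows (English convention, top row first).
Insert each entry of the permutation into P by Schensted row insertion, recording in Q the position of each new cell.

Insert 2: appended to row 1. P = [[2]], Q = [[1]].
Insert 1: 1 bumps 2 from row 1; 2 starts row 2. P = [[1], [2]], Q = [[1], [2]].
Insert 3: appended to row 1. P = [[1, 3], [2]], Q = [[1, 3], [2]].

So P = [[1, 3], [2]], Q = [[1, 3], [2]].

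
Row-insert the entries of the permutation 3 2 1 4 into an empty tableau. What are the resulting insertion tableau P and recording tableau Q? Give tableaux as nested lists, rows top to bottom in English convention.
P = [[1, 4], [2], [3]], Q = [[1, 4], [2], [3]]

Insert each entry of the permutation into P by Schensted row insertion, recording in Q the position of each new cell.

Insert 3: appended to row 1. P = [[3]], Q = [[1]].
Insert 2: 2 bumps 3 from row 1; 3 starts row 2. P = [[2], [3]], Q = [[1], [2]].
Insert 1: 1 bumps 2 from row 1; 2 bumps 3 from row 2; 3 starts row 3. P = [[1], [2], [3]], Q = [[1], [2], [3]].
Insert 4: appended to row 1. P = [[1, 4], [2], [3]], Q = [[1, 4], [2], [3]].

So P = [[1, 4], [2], [3]], Q = [[1, 4], [2], [3]].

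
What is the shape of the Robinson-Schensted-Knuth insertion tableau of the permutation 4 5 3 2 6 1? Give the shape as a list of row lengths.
RSK row insertion gives P = [[1, 5, 6], [2], [3], [4]], which has shape [3, 1, 1, 1].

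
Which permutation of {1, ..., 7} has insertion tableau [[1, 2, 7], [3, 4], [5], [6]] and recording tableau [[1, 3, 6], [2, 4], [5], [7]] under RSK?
Reverse the RSK construction: for i from n down to 1, find the cell of Q containing i, remove the entry at that cell from P, and reverse-bump it up through P; the value ejected from row 1 is w(i).

Step i=7: Q has 7 at row 4, column 1; remove 6 from row 4 of P and reverse-bump: 6 enters row 3 and ejects 5; 5 enters row 2 and ejects 4; 4 enters row 1 and ejects 2. So w(7) = 2. P is now [[1, 4, 7], [3, 5], [6]].
Step i=6: Q has 6 at row 1, column 3; remove that cell from P, ejecting 7. So w(6) = 7. P is now [[1, 4], [3, 5], [6]].
Step i=5: Q has 5 at row 3, column 1; remove 6 from row 3 of P and reverse-bump: 6 enters row 2 and ejects 5; 5 enters row 1 and ejects 4. So w(5) = 4. P is now [[1, 5], [3, 6]].
Step i=4: Q has 4 at row 2, column 2; remove 6 from row 2 of P and reverse-bump: 6 enters row 1 and ejects 5. So w(4) = 5. P is now [[1, 6], [3]].
Step i=3: Q has 3 at row 1, column 2; remove that cell from P, ejecting 6. So w(3) = 6. P is now [[1], [3]].
Step i=2: Q has 2 at row 2, column 1; remove 3 from row 2 of P and reverse-bump: 3 enters row 1 and ejects 1. So w(2) = 1. P is now [[3]].
Step i=1: Q has 1 at row 1, column 1; remove that cell from P, ejecting 3. So w(1) = 3. P is now [].

So w = 3 1 6 5 4 7 2.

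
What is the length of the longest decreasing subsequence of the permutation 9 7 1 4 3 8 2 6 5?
5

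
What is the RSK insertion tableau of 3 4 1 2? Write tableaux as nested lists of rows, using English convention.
Insert 3: appended to row 1. P = [[3]].
Insert 4: appended to row 1. P = [[3, 4]].
Insert 1: 1 bumps 3 from row 1; 3 starts row 2. P = [[1, 4], [3]].
Insert 2: 2 bumps 4 from row 1; 4 appends to row 2. P = [[1, 2], [3, 4]].

So P = [[1, 2], [3, 4]].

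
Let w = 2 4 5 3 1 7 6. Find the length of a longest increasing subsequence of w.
4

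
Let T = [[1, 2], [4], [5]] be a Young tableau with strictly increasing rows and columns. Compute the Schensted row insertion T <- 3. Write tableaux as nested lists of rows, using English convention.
[[1, 2, 3], [4], [5]]

3 is larger than every entry of row 1, so it is appended to row 1. The new tableau is [[1, 2, 3], [4], [5]].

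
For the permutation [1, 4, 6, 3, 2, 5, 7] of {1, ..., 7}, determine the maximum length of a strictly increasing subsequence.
4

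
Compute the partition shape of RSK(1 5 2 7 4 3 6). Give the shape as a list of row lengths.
RSK row insertion gives P = [[1, 2, 3, 6], [4, 7], [5]], which has shape [4, 2, 1].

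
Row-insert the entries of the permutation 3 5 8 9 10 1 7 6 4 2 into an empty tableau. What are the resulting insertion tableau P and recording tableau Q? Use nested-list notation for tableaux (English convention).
Insert each entry of the permutation into P by Schensted row insertion, recording in Q the position of each new cell.

Insert 3: appended to row 1. P = [[3]].
Insert 5: appended to row 1. P = [[3, 5]].
Insert 8: appended to row 1. P = [[3, 5, 8]].
Insert 9: appended to row 1. P = [[3, 5, 8, 9]].
Insert 10: appended to row 1. P = [[3, 5, 8, 9, 10]].
Insert 1: 1 bumps 3 from row 1; 3 starts row 2. P = [[1, 5, 8, 9, 10], [3]].
Insert 7: 7 bumps 8 from row 1; 8 appends to row 2. P = [[1, 5, 7, 9, 10], [3, 8]].
Insert 6: 6 bumps 7 from row 1; 7 bumps 8 from row 2; 8 starts row 3. P = [[1, 5, 6, 9, 10], [3, 7], [8]].
Insert 4: 4 bumps 5 from row 1; 5 bumps 7 from row 2; 7 bumps 8 from row 3; 8 starts row 4. P = [[1, 4, 6, 9, 10], [3, 5], [7], [8]].
Insert 2: 2 bumps 4 from row 1; 4 bumps 5 from row 2; 5 bumps 7 from row 3; 7 bumps 8 from row 4; 8 starts row 5. P = [[1, 2, 6, 9, 10], [3, 4], [5], [7], [8]].

So P = [[1, 2, 6, 9, 10], [3, 4], [5], [7], [8]], Q = [[1, 2, 3, 4, 5], [6, 7], [8], [9], [10]].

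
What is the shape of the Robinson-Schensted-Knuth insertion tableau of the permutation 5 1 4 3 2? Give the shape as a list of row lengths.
[2, 1, 1, 1]

Row-insert each entry into an empty tableau.

After inserting 5: P = [[5]].
After inserting 1: P = [[1], [5]].
After inserting 4: P = [[1, 4], [5]].
After inserting 3: P = [[1, 3], [4], [5]].
After inserting 2: P = [[1, 2], [3], [4], [5]].

The final insertion tableau P = [[1, 2], [3], [4], [5]] has shape [2, 1, 1, 1].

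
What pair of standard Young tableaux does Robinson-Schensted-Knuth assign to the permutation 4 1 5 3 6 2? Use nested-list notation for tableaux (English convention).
Insert each entry of the permutation into P by Schensted row insertion, recording in Q the position of each new cell.

After inserting 4: P = [[4]].
After inserting 1: P = [[1], [4]].
After inserting 5: P = [[1, 5], [4]].
After inserting 3: P = [[1, 3], [4, 5]].
After inserting 6: P = [[1, 3, 6], [4, 5]].
After inserting 2: P = [[1, 2, 6], [3, 5], [4]].

So P = [[1, 2, 6], [3, 5], [4]], Q = [[1, 3, 5], [2, 4], [6]].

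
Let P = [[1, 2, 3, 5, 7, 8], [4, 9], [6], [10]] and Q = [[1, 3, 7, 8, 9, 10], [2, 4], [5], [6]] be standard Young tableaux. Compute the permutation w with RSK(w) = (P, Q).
Reverse the RSK construction: for i from n down to 1, find the cell of Q containing i, remove the entry at that cell from P, and reverse-bump it up through P; the value ejected from row 1 is w(i).

Step i=10: Q has 10 at row 1, column 6; remove that cell from P, ejecting 8. So w(10) = 8. P is now [[1, 2, 3, 5, 7], [4, 9], [6], [10]].
Step i=9: Q has 9 at row 1, column 5; remove that cell from P, ejecting 7. So w(9) = 7. P is now [[1, 2, 3, 5], [4, 9], [6], [10]].
Step i=8: Q has 8 at row 1, column 4; remove that cell from P, ejecting 5. So w(8) = 5. P is now [[1, 2, 3], [4, 9], [6], [10]].
Step i=7: Q has 7 at row 1, column 3; remove that cell from P, ejecting 3. So w(7) = 3. P is now [[1, 2], [4, 9], [6], [10]].
Step i=6: Q has 6 at row 4, column 1; remove 10 from row 4 of P and reverse-bump: 10 enters row 3 and ejects 6; 6 enters row 2 and ejects 4; 4 enters row 1 and ejects 2. So w(6) = 2. P is now [[1, 4], [6, 9], [10]].
Step i=5: Q has 5 at row 3, column 1; remove 10 from row 3 of P and reverse-bump: 10 enters row 2 and ejects 9; 9 enters row 1 and ejects 4. So w(5) = 4. P is now [[1, 9], [6, 10]].
Step i=4: Q has 4 at row 2, column 2; remove 10 from row 2 of P and reverse-bump: 10 enters row 1 and ejects 9. So w(4) = 9. P is now [[1, 10], [6]].
Step i=3: Q has 3 at row 1, column 2; remove that cell from P, ejecting 10. So w(3) = 10. P is now [[1], [6]].
Step i=2: Q has 2 at row 2, column 1; remove 6 from row 2 of P and reverse-bump: 6 enters row 1 and ejects 1. So w(2) = 1. P is now [[6]].
Step i=1: Q has 1 at row 1, column 1; remove that cell from P, ejecting 6. So w(1) = 6. P is now [].

So w = 6 1 10 9 4 2 3 5 7 8.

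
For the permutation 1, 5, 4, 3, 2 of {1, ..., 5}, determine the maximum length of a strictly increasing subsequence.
2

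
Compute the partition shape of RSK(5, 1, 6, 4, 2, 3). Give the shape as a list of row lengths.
[3, 2, 1]

Row-insert each entry into an empty tableau.

After inserting 5: P = [[5]].
After inserting 1: P = [[1], [5]].
After inserting 6: P = [[1, 6], [5]].
After inserting 4: P = [[1, 4], [5, 6]].
After inserting 2: P = [[1, 2], [4, 6], [5]].
After inserting 3: P = [[1, 2, 3], [4, 6], [5]].

The final insertion tableau P = [[1, 2, 3], [4, 6], [5]] has shape [3, 2, 1].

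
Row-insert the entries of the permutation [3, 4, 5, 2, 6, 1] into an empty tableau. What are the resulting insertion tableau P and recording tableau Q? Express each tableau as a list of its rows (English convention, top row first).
Insert each entry of the permutation into P by Schensted row insertion, recording in Q the position of each new cell.

Insert 3: appended to row 1. P = [[3]].
Insert 4: appended to row 1. P = [[3, 4]].
Insert 5: appended to row 1. P = [[3, 4, 5]].
Insert 2: 2 bumps 3 from row 1; 3 starts row 2. P = [[2, 4, 5], [3]].
Insert 6: appended to row 1. P = [[2, 4, 5, 6], [3]].
Insert 1: 1 bumps 2 from row 1; 2 bumps 3 from row 2; 3 starts row 3. P = [[1, 4, 5, 6], [2], [3]].

So P = [[1, 4, 5, 6], [2], [3]], Q = [[1, 2, 3, 5], [4], [6]].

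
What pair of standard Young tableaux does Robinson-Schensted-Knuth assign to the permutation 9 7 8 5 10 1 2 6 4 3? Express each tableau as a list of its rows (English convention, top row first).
P = [[1, 2, 3], [4, 6, 10], [5, 8], [7], [9]], Q = [[1, 3, 5], [2, 7, 8], [4, 9], [6], [10]]

Insert each entry of the permutation into P by Schensted row insertion, recording in Q the position of each new cell.

Insert 9: appended to row 1. P = [[9]].
Insert 7: 7 bumps 9 from row 1; 9 starts row 2. P = [[7], [9]].
Insert 8: appended to row 1. P = [[7, 8], [9]].
Insert 5: 5 bumps 7 from row 1; 7 bumps 9 from row 2; 9 starts row 3. P = [[5, 8], [7], [9]].
Insert 10: appended to row 1. P = [[5, 8, 10], [7], [9]].
Insert 1: 1 bumps 5 from row 1; 5 bumps 7 from row 2; 7 bumps 9 from row 3; 9 starts row 4. P = [[1, 8, 10], [5], [7], [9]].
Insert 2: 2 bumps 8 from row 1; 8 appends to row 2. P = [[1, 2, 10], [5, 8], [7], [9]].
Insert 6: 6 bumps 10 from row 1; 10 appends to row 2. P = [[1, 2, 6], [5, 8, 10], [7], [9]].
Insert 4: 4 bumps 6 from row 1; 6 bumps 8 from row 2; 8 appends to row 3. P = [[1, 2, 4], [5, 6, 10], [7, 8], [9]].
Insert 3: 3 bumps 4 from row 1; 4 bumps 5 from row 2; 5 bumps 7 from row 3; 7 bumps 9 from row 4; 9 starts row 5. P = [[1, 2, 3], [4, 6, 10], [5, 8], [7], [9]].

So P = [[1, 2, 3], [4, 6, 10], [5, 8], [7], [9]], Q = [[1, 3, 5], [2, 7, 8], [4, 9], [6], [10]].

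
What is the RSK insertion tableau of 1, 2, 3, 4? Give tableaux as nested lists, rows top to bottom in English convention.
After inserting 1: P = [[1]].
After inserting 2: P = [[1, 2]].
After inserting 3: P = [[1, 2, 3]].
After inserting 4: P = [[1, 2, 3, 4]].

So P = [[1, 2, 3, 4]].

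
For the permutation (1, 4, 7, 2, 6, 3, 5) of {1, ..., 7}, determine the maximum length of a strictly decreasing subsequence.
3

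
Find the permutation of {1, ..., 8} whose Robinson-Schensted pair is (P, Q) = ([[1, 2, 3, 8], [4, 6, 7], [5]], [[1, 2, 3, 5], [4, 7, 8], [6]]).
5 6 7 4 8 1 2 3

Reverse the RSK construction: for i from n down to 1, find the cell of Q containing i, remove the entry at that cell from P, and reverse-bump it up through P; the value ejected from row 1 is w(i).

Step i=8: Q has 8 at row 2, column 3; remove 7 from row 2 of P and reverse-bump: 7 enters row 1 and ejects 3. So w(8) = 3. P is now [[1, 2, 7, 8], [4, 6], [5]].
Step i=7: Q has 7 at row 2, column 2; remove 6 from row 2 of P and reverse-bump: 6 enters row 1 and ejects 2. So w(7) = 2. P is now [[1, 6, 7, 8], [4], [5]].
Step i=6: Q has 6 at row 3, column 1; remove 5 from row 3 of P and reverse-bump: 5 enters row 2 and ejects 4; 4 enters row 1 and ejects 1. So w(6) = 1. P is now [[4, 6, 7, 8], [5]].
Step i=5: Q has 5 at row 1, column 4; remove that cell from P, ejecting 8. So w(5) = 8. P is now [[4, 6, 7], [5]].
Step i=4: Q has 4 at row 2, column 1; remove 5 from row 2 of P and reverse-bump: 5 enters row 1 and ejects 4. So w(4) = 4. P is now [[5, 6, 7]].
Step i=3: Q has 3 at row 1, column 3; remove that cell from P, ejecting 7. So w(3) = 7. P is now [[5, 6]].
Step i=2: Q has 2 at row 1, column 2; remove that cell from P, ejecting 6. So w(2) = 6. P is now [[5]].
Step i=1: Q has 1 at row 1, column 1; remove that cell from P, ejecting 5. So w(1) = 5. P is now [].

So w = 5 6 7 4 8 1 2 3.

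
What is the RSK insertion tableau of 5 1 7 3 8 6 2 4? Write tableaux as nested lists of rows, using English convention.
After inserting 5: P = [[5]].
After inserting 1: P = [[1], [5]].
After inserting 7: P = [[1, 7], [5]].
After inserting 3: P = [[1, 3], [5, 7]].
After inserting 8: P = [[1, 3, 8], [5, 7]].
After inserting 6: P = [[1, 3, 6], [5, 7, 8]].
After inserting 2: P = [[1, 2, 6], [3, 7, 8], [5]].
After inserting 4: P = [[1, 2, 4], [3, 6, 8], [5, 7]].

So P = [[1, 2, 4], [3, 6, 8], [5, 7]].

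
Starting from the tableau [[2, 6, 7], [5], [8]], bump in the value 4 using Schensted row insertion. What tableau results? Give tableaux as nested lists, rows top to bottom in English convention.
In row 1, 4 replaces 6 (the leftmost entry greater than 4); 6 is bumped to row 2. 6 is appended to row 2. The new tableau is [[2, 4, 7], [5, 6], [8]].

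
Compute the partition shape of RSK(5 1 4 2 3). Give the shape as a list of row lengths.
Row-insert each entry into an empty tableau.

After inserting 5: P = [[5]].
After inserting 1: P = [[1], [5]].
After inserting 4: P = [[1, 4], [5]].
After inserting 2: P = [[1, 2], [4], [5]].
After inserting 3: P = [[1, 2, 3], [4], [5]].

The final insertion tableau P = [[1, 2, 3], [4], [5]] has shape [3, 1, 1].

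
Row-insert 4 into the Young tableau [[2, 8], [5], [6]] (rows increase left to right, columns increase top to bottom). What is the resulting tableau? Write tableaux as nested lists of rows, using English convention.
In row 1, 4 replaces 8 (the leftmost entry greater than 4); 8 is bumped to row 2. 8 is appended to row 2. The new tableau is [[2, 4], [5, 8], [6]].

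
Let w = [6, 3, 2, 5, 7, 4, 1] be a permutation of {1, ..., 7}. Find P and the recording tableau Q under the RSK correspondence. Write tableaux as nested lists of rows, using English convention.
Insert each entry of the permutation into P by Schensted row insertion, recording in Q the position of each new cell.

Insert 6: appended to row 1. P = [[6]].
Insert 3: 3 bumps 6 from row 1; 6 starts row 2. P = [[3], [6]].
Insert 2: 2 bumps 3 from row 1; 3 bumps 6 from row 2; 6 starts row 3. P = [[2], [3], [6]].
Insert 5: appended to row 1. P = [[2, 5], [3], [6]].
Insert 7: appended to row 1. P = [[2, 5, 7], [3], [6]].
Insert 4: 4 bumps 5 from row 1; 5 appends to row 2. P = [[2, 4, 7], [3, 5], [6]].
Insert 1: 1 bumps 2 from row 1; 2 bumps 3 from row 2; 3 bumps 6 from row 3; 6 starts row 4. P = [[1, 4, 7], [2, 5], [3], [6]].

So P = [[1, 4, 7], [2, 5], [3], [6]], Q = [[1, 4, 5], [2, 6], [3], [7]].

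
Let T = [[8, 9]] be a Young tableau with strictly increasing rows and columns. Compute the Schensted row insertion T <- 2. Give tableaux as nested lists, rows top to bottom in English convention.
In row 1, 2 replaces 8 (the leftmost entry greater than 2); 8 is bumped to row 2. 8 starts a new row 2. The new tableau is [[2, 9], [8]].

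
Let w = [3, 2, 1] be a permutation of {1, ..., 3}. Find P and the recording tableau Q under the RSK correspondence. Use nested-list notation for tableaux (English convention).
Insert each entry of the permutation into P by Schensted row insertion, recording in Q the position of each new cell.

Insert 3: appended to row 1. P = [[3]], Q = [[1]].
Insert 2: 2 bumps 3 from row 1; 3 starts row 2. P = [[2], [3]], Q = [[1], [2]].
Insert 1: 1 bumps 2 from row 1; 2 bumps 3 from row 2; 3 starts row 3. P = [[1], [2], [3]], Q = [[1], [2], [3]].

So P = [[1], [2], [3]], Q = [[1], [2], [3]].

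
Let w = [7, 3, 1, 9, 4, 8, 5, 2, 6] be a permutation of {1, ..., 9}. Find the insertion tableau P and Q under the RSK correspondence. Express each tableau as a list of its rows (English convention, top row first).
Insert each entry of the permutation into P by Schensted row insertion, recording in Q the position of each new cell.

Insert 7: appended to row 1. P = [[7]].
Insert 3: 3 bumps 7 from row 1; 7 starts row 2. P = [[3], [7]].
Insert 1: 1 bumps 3 from row 1; 3 bumps 7 from row 2; 7 starts row 3. P = [[1], [3], [7]].
Insert 9: appended to row 1. P = [[1, 9], [3], [7]].
Insert 4: 4 bumps 9 from row 1; 9 appends to row 2. P = [[1, 4], [3, 9], [7]].
Insert 8: appended to row 1. P = [[1, 4, 8], [3, 9], [7]].
Insert 5: 5 bumps 8 from row 1; 8 bumps 9 from row 2; 9 appends to row 3. P = [[1, 4, 5], [3, 8], [7, 9]].
Insert 2: 2 bumps 4 from row 1; 4 bumps 8 from row 2; 8 bumps 9 from row 3; 9 starts row 4. P = [[1, 2, 5], [3, 4], [7, 8], [9]].
Insert 6: appended to row 1. P = [[1, 2, 5, 6], [3, 4], [7, 8], [9]].

So P = [[1, 2, 5, 6], [3, 4], [7, 8], [9]], Q = [[1, 4, 6, 9], [2, 5], [3, 7], [8]].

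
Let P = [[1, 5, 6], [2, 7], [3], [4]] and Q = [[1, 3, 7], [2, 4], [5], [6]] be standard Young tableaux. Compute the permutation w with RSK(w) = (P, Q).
4 3 7 5 2 1 6

Reverse the RSK construction: for i from n down to 1, find the cell of Q containing i, remove the entry at that cell from P, and reverse-bump it up through P; the value ejected from row 1 is w(i).

Step i=7: Q has 7 at row 1, column 3; remove that cell from P, ejecting 6. So w(7) = 6. P is now [[1, 5], [2, 7], [3], [4]].
Step i=6: Q has 6 at row 4, column 1; remove 4 from row 4 of P and reverse-bump: 4 enters row 3 and ejects 3; 3 enters row 2 and ejects 2; 2 enters row 1 and ejects 1. So w(6) = 1. P is now [[2, 5], [3, 7], [4]].
Step i=5: Q has 5 at row 3, column 1; remove 4 from row 3 of P and reverse-bump: 4 enters row 2 and ejects 3; 3 enters row 1 and ejects 2. So w(5) = 2. P is now [[3, 5], [4, 7]].
Step i=4: Q has 4 at row 2, column 2; remove 7 from row 2 of P and reverse-bump: 7 enters row 1 and ejects 5. So w(4) = 5. P is now [[3, 7], [4]].
Step i=3: Q has 3 at row 1, column 2; remove that cell from P, ejecting 7. So w(3) = 7. P is now [[3], [4]].
Step i=2: Q has 2 at row 2, column 1; remove 4 from row 2 of P and reverse-bump: 4 enters row 1 and ejects 3. So w(2) = 3. P is now [[4]].
Step i=1: Q has 1 at row 1, column 1; remove that cell from P, ejecting 4. So w(1) = 4. P is now [].

So w = 4 3 7 5 2 1 6.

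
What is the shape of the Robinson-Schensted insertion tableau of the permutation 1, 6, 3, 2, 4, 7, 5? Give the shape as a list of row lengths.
Row-insert each entry into an empty tableau.

After inserting 1: P = [[1]].
After inserting 6: P = [[1, 6]].
After inserting 3: P = [[1, 3], [6]].
After inserting 2: P = [[1, 2], [3], [6]].
After inserting 4: P = [[1, 2, 4], [3], [6]].
After inserting 7: P = [[1, 2, 4, 7], [3], [6]].
After inserting 5: P = [[1, 2, 4, 5], [3, 7], [6]].

The final insertion tableau P = [[1, 2, 4, 5], [3, 7], [6]] has shape [4, 2, 1].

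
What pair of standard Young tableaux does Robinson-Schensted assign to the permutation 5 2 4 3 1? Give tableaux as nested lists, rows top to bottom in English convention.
Insert each entry of the permutation into P by Schensted row insertion, recording in Q the position of each new cell.

Insert 5: appended to row 1. P = [[5]].
Insert 2: 2 bumps 5 from row 1; 5 starts row 2. P = [[2], [5]].
Insert 4: appended to row 1. P = [[2, 4], [5]].
Insert 3: 3 bumps 4 from row 1; 4 bumps 5 from row 2; 5 starts row 3. P = [[2, 3], [4], [5]].
Insert 1: 1 bumps 2 from row 1; 2 bumps 4 from row 2; 4 bumps 5 from row 3; 5 starts row 4. P = [[1, 3], [2], [4], [5]].

So P = [[1, 3], [2], [4], [5]], Q = [[1, 3], [2], [4], [5]].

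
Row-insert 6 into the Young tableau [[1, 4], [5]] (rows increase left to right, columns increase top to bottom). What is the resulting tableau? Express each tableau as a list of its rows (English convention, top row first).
[[1, 4, 6], [5]]

6 is larger than every entry of row 1, so it is appended to row 1. The new tableau is [[1, 4, 6], [5]].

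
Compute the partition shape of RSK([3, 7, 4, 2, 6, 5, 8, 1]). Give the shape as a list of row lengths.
Row-insert each entry into an empty tableau.

After inserting 3: P = [[3]].
After inserting 7: P = [[3, 7]].
After inserting 4: P = [[3, 4], [7]].
After inserting 2: P = [[2, 4], [3], [7]].
After inserting 6: P = [[2, 4, 6], [3], [7]].
After inserting 5: P = [[2, 4, 5], [3, 6], [7]].
After inserting 8: P = [[2, 4, 5, 8], [3, 6], [7]].
After inserting 1: P = [[1, 4, 5, 8], [2, 6], [3], [7]].

The final insertion tableau P = [[1, 4, 5, 8], [2, 6], [3], [7]] has shape [4, 2, 1, 1].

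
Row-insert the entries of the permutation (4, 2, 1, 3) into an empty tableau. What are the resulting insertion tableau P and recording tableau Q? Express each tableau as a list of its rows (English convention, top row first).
P = [[1, 3], [2], [4]], Q = [[1, 4], [2], [3]]

Insert each entry of the permutation into P by Schensted row insertion, recording in Q the position of each new cell.

Insert 4: appended to row 1. P = [[4]].
Insert 2: 2 bumps 4 from row 1; 4 starts row 2. P = [[2], [4]].
Insert 1: 1 bumps 2 from row 1; 2 bumps 4 from row 2; 4 starts row 3. P = [[1], [2], [4]].
Insert 3: appended to row 1. P = [[1, 3], [2], [4]].

So P = [[1, 3], [2], [4]], Q = [[1, 4], [2], [3]].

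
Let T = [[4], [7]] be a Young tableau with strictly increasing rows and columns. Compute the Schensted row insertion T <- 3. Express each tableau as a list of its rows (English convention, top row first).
In row 1, 3 replaces 4 (the leftmost entry greater than 3); 4 is bumped to row 2. In row 2, 4 replaces 7 (the leftmost entry greater than 4); 7 is bumped to row 3. 7 starts a new row 3. The new tableau is [[3], [4], [7]].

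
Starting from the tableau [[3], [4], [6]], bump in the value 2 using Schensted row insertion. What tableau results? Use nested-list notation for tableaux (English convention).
[[2], [3], [4], [6]]

In row 1, 2 replaces 3 (the leftmost entry greater than 2); 3 is bumped to row 2. In row 2, 3 replaces 4 (the leftmost entry greater than 3); 4 is bumped to row 3. In row 3, 4 replaces 6 (the leftmost entry greater than 4); 6 is bumped to row 4. 6 starts a new row 4. The new tableau is [[2], [3], [4], [6]].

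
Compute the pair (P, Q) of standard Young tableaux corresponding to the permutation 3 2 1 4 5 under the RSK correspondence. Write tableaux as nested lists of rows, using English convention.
Insert each entry of the permutation into P by Schensted row insertion, recording in Q the position of each new cell.

Insert 3: appended to row 1. P = [[3]].
Insert 2: 2 bumps 3 from row 1; 3 starts row 2. P = [[2], [3]].
Insert 1: 1 bumps 2 from row 1; 2 bumps 3 from row 2; 3 starts row 3. P = [[1], [2], [3]].
Insert 4: appended to row 1. P = [[1, 4], [2], [3]].
Insert 5: appended to row 1. P = [[1, 4, 5], [2], [3]].

So P = [[1, 4, 5], [2], [3]], Q = [[1, 4, 5], [2], [3]].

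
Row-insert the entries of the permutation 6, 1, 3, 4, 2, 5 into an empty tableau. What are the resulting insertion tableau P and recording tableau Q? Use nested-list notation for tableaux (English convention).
Insert each entry of the permutation into P by Schensted row insertion, recording in Q the position of each new cell.

Insert 6: appended to row 1. P = [[6]].
Insert 1: 1 bumps 6 from row 1; 6 starts row 2. P = [[1], [6]].
Insert 3: appended to row 1. P = [[1, 3], [6]].
Insert 4: appended to row 1. P = [[1, 3, 4], [6]].
Insert 2: 2 bumps 3 from row 1; 3 bumps 6 from row 2; 6 starts row 3. P = [[1, 2, 4], [3], [6]].
Insert 5: appended to row 1. P = [[1, 2, 4, 5], [3], [6]].

So P = [[1, 2, 4, 5], [3], [6]], Q = [[1, 3, 4, 6], [2], [5]].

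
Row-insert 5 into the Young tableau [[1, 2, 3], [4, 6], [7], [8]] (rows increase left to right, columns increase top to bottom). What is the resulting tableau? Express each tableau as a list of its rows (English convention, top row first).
[[1, 2, 3, 5], [4, 6], [7], [8]]

5 is larger than every entry of row 1, so it is appended to row 1. The new tableau is [[1, 2, 3, 5], [4, 6], [7], [8]].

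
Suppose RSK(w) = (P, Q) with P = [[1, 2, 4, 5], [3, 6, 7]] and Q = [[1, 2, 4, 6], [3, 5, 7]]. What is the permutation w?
Reverse the RSK construction: for i from n down to 1, find the cell of Q containing i, remove the entry at that cell from P, and reverse-bump it up through P; the value ejected from row 1 is w(i).

Step i=7: Q has 7 at row 2, column 3; remove 7 from row 2 of P and reverse-bump: 7 enters row 1 and ejects 5. So w(7) = 5. P is now [[1, 2, 4, 7], [3, 6]].
Step i=6: Q has 6 at row 1, column 4; remove that cell from P, ejecting 7. So w(6) = 7. P is now [[1, 2, 4], [3, 6]].
Step i=5: Q has 5 at row 2, column 2; remove 6 from row 2 of P and reverse-bump: 6 enters row 1 and ejects 4. So w(5) = 4. P is now [[1, 2, 6], [3]].
Step i=4: Q has 4 at row 1, column 3; remove that cell from P, ejecting 6. So w(4) = 6. P is now [[1, 2], [3]].
Step i=3: Q has 3 at row 2, column 1; remove 3 from row 2 of P and reverse-bump: 3 enters row 1 and ejects 2. So w(3) = 2. P is now [[1, 3]].
Step i=2: Q has 2 at row 1, column 2; remove that cell from P, ejecting 3. So w(2) = 3. P is now [[1]].
Step i=1: Q has 1 at row 1, column 1; remove that cell from P, ejecting 1. So w(1) = 1. P is now [].

So w = 1 3 2 6 4 7 5.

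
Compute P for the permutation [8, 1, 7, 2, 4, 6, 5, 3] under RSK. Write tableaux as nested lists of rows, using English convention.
Insert 8: appended to row 1. P = [[8]].
Insert 1: 1 bumps 8 from row 1; 8 starts row 2. P = [[1], [8]].
Insert 7: appended to row 1. P = [[1, 7], [8]].
Insert 2: 2 bumps 7 from row 1; 7 bumps 8 from row 2; 8 starts row 3. P = [[1, 2], [7], [8]].
Insert 4: appended to row 1. P = [[1, 2, 4], [7], [8]].
Insert 6: appended to row 1. P = [[1, 2, 4, 6], [7], [8]].
Insert 5: 5 bumps 6 from row 1; 6 bumps 7 from row 2; 7 bumps 8 from row 3; 8 starts row 4. P = [[1, 2, 4, 5], [6], [7], [8]].
Insert 3: 3 bumps 4 from row 1; 4 bumps 6 from row 2; 6 bumps 7 from row 3; 7 bumps 8 from row 4; 8 starts row 5. P = [[1, 2, 3, 5], [4], [6], [7], [8]].

So P = [[1, 2, 3, 5], [4], [6], [7], [8]].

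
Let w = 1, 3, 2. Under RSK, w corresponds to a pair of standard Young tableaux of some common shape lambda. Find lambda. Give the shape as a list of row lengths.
RSK row insertion gives P = [[1, 2], [3]], which has shape [2, 1].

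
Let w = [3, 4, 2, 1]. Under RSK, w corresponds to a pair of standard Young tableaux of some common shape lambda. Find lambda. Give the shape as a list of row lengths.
RSK row insertion gives P = [[1, 4], [2], [3]], which has shape [2, 1, 1].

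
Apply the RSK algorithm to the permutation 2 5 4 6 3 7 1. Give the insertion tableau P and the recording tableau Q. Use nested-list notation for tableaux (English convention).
Insert each entry of the permutation into P by Schensted row insertion, recording in Q the position of each new cell.

Insert 2: appended to row 1. P = [[2]], Q = [[1]].
Insert 5: appended to row 1. P = [[2, 5]], Q = [[1, 2]].
Insert 4: 4 bumps 5 from row 1; 5 starts row 2. P = [[2, 4], [5]], Q = [[1, 2], [3]].
Insert 6: appended to row 1. P = [[2, 4, 6], [5]], Q = [[1, 2, 4], [3]].
Insert 3: 3 bumps 4 from row 1; 4 bumps 5 from row 2; 5 starts row 3. P = [[2, 3, 6], [4], [5]], Q = [[1, 2, 4], [3], [5]].
Insert 7: appended to row 1. P = [[2, 3, 6, 7], [4], [5]], Q = [[1, 2, 4, 6], [3], [5]].
Insert 1: 1 bumps 2 from row 1; 2 bumps 4 from row 2; 4 bumps 5 from row 3; 5 starts row 4. P = [[1, 3, 6, 7], [2], [4], [5]], Q = [[1, 2, 4, 6], [3], [5], [7]].

So P = [[1, 3, 6, 7], [2], [4], [5]], Q = [[1, 2, 4, 6], [3], [5], [7]].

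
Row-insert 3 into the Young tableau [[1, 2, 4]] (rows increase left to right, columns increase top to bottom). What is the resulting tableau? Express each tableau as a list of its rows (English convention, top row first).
In row 1, 3 replaces 4 (the leftmost entry greater than 3); 4 is bumped to row 2. 4 starts a new row 2. The new tableau is [[1, 2, 3], [4]].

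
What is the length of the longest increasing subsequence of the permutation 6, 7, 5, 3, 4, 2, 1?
2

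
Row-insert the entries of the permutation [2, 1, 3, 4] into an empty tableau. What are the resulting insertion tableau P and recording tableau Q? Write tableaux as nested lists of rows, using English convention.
P = [[1, 3, 4], [2]], Q = [[1, 3, 4], [2]]

Insert each entry of the permutation into P by Schensted row insertion, recording in Q the position of each new cell.

After inserting 2: P = [[2]].
After inserting 1: P = [[1], [2]].
After inserting 3: P = [[1, 3], [2]].
After inserting 4: P = [[1, 3, 4], [2]].

So P = [[1, 3, 4], [2]], Q = [[1, 3, 4], [2]].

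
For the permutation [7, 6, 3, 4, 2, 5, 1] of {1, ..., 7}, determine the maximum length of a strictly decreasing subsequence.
5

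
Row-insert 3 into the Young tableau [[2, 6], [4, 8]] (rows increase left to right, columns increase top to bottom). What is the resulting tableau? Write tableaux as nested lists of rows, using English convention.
In row 1, 3 replaces 6 (the leftmost entry greater than 3); 6 is bumped to row 2. In row 2, 6 replaces 8 (the leftmost entry greater than 6); 8 is bumped to row 3. 8 starts a new row 3. The new tableau is [[2, 3], [4, 6], [8]].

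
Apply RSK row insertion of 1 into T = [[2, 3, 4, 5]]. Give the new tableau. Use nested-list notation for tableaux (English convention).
[[1, 3, 4, 5], [2]]

In row 1, 1 replaces 2 (the leftmost entry greater than 1); 2 is bumped to row 2. 2 starts a new row 2. The new tableau is [[1, 3, 4, 5], [2]].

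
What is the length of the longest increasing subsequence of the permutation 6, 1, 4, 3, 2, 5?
3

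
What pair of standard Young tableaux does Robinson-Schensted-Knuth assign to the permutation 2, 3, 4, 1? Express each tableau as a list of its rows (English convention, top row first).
P = [[1, 3, 4], [2]], Q = [[1, 2, 3], [4]]

Insert each entry of the permutation into P by Schensted row insertion, recording in Q the position of each new cell.

After inserting 2: P = [[2]].
After inserting 3: P = [[2, 3]].
After inserting 4: P = [[2, 3, 4]].
After inserting 1: P = [[1, 3, 4], [2]].

So P = [[1, 3, 4], [2]], Q = [[1, 2, 3], [4]].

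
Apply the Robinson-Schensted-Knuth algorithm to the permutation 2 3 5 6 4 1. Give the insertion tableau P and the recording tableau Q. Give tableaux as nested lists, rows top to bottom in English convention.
Insert each entry of the permutation into P by Schensted row insertion, recording in Q the position of each new cell.

Insert 2: appended to row 1. P = [[2]], Q = [[1]].
Insert 3: appended to row 1. P = [[2, 3]], Q = [[1, 2]].
Insert 5: appended to row 1. P = [[2, 3, 5]], Q = [[1, 2, 3]].
Insert 6: appended to row 1. P = [[2, 3, 5, 6]], Q = [[1, 2, 3, 4]].
Insert 4: 4 bumps 5 from row 1; 5 starts row 2. P = [[2, 3, 4, 6], [5]], Q = [[1, 2, 3, 4], [5]].
Insert 1: 1 bumps 2 from row 1; 2 bumps 5 from row 2; 5 starts row 3. P = [[1, 3, 4, 6], [2], [5]], Q = [[1, 2, 3, 4], [5], [6]].

So P = [[1, 3, 4, 6], [2], [5]], Q = [[1, 2, 3, 4], [5], [6]].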